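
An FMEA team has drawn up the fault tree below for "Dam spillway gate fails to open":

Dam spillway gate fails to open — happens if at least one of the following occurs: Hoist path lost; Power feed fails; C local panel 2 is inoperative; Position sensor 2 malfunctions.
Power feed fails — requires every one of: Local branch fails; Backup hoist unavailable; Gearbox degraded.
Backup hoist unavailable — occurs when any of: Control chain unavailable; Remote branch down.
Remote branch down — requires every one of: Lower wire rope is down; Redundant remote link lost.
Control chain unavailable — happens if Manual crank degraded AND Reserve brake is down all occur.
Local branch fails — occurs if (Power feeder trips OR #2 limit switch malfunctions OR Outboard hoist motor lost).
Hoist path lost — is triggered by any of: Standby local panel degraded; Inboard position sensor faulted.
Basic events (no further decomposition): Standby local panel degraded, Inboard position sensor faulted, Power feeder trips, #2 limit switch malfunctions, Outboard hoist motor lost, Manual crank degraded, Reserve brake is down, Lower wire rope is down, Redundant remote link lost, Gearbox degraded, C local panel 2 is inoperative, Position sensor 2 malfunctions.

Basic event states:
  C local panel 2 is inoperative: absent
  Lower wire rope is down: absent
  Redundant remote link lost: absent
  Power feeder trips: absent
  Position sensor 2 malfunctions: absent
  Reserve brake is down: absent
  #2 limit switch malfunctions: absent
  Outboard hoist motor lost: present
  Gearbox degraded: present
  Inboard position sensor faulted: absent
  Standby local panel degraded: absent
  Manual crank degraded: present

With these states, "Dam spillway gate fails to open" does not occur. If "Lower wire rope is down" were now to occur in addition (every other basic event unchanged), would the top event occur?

No

Counterfactual: set "Lower wire rope is down" to occurred.
Hoist path lost [OR]: Standby local panel degraded=not, Inboard position sensor faulted=not → no input occurs → does not occur.
Local branch fails [OR]: Power feeder trips=not, #2 limit switch malfunctions=not, Outboard hoist motor lost=occurs → at least one input occurs → occurs.
Control chain unavailable [AND]: Manual crank degraded=occurs, Reserve brake is down=not → not all inputs occur → does not occur.
Remote branch down [AND]: Lower wire rope is down=occurs, Redundant remote link lost=not → not all inputs occur → does not occur.
Backup hoist unavailable [OR]: Control chain unavailable=not, Remote branch down=not → no input occurs → does not occur.
Power feed fails [AND]: Local branch fails=occurs, Backup hoist unavailable=not, Gearbox degraded=occurs → not all inputs occur → does not occur.
Dam spillway gate fails to open [OR]: Hoist path lost=not, Power feed fails=not, C local panel 2 is inoperative=not, Position sensor 2 malfunctions=not → no input occurs → does not occur.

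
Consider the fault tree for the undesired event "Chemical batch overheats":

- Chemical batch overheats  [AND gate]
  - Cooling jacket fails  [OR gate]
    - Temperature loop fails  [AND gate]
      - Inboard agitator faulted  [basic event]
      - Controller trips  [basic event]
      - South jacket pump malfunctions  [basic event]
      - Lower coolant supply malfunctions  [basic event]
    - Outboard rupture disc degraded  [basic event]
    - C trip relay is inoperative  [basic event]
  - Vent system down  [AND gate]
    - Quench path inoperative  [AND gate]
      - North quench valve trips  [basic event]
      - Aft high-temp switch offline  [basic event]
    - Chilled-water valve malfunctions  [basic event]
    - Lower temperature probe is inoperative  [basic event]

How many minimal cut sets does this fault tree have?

3

Temperature loop fails [AND]: one cut set from each child combined → 1 × 1 × 1 × 1 = 1 cut set(s).
Cooling jacket fails [OR]: union of children's cut sets → 3 cut set(s).
Quench path inoperative [AND]: one cut set from each child combined → 1 × 1 = 1 cut set(s).
Vent system down [AND]: one cut set from each child combined → 1 × 1 × 1 = 1 cut set(s).
Chemical batch overheats [AND]: one cut set from each child combined → 3 × 1 = 3 cut set(s).
Minimal cut sets: {Aft high-temp switch offline, Chilled-water valve malfunctions, Controller trips, Inboard agitator faulted, Lower coolant supply malfunctions, Lower temperature probe is inoperative, North quench valve trips, South jacket pump malfunctions}; {Aft high-temp switch offline, Chilled-water valve malfunctions, Lower temperature probe is inoperative, North quench valve trips, Outboard rupture disc degraded}; {Aft high-temp switch offline, C trip relay is inoperative, Chilled-water valve malfunctions, Lower temperature probe is inoperative, North quench valve trips}.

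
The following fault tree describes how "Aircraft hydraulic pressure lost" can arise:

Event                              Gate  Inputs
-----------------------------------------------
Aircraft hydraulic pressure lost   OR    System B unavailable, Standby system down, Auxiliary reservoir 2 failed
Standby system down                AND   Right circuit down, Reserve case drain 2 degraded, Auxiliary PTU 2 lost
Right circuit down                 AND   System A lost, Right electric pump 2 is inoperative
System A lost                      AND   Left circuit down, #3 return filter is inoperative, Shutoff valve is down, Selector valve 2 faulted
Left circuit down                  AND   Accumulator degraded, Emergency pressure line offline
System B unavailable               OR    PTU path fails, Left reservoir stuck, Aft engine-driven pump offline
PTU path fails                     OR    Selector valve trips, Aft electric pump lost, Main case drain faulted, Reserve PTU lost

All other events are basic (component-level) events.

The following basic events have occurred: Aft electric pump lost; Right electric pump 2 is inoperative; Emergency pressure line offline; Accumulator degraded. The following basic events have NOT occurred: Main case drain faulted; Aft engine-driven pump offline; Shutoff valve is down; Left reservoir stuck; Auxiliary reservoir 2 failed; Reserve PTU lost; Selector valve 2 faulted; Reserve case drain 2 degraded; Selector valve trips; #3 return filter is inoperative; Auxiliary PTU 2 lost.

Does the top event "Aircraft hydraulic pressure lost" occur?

Yes

PTU path fails [OR]: Selector valve trips=not, Aft electric pump lost=occurs, Main case drain faulted=not, Reserve PTU lost=not → at least one input occurs → occurs.
System B unavailable [OR]: PTU path fails=occurs, Left reservoir stuck=not, Aft engine-driven pump offline=not → at least one input occurs → occurs.
Left circuit down [AND]: Accumulator degraded=occurs, Emergency pressure line offline=occurs → all inputs occur → occurs.
System A lost [AND]: Left circuit down=occurs, #3 return filter is inoperative=not, Shutoff valve is down=not, Selector valve 2 faulted=not → not all inputs occur → does not occur.
Right circuit down [AND]: System A lost=not, Right electric pump 2 is inoperative=occurs → not all inputs occur → does not occur.
Standby system down [AND]: Right circuit down=not, Reserve case drain 2 degraded=not, Auxiliary PTU 2 lost=not → not all inputs occur → does not occur.
Aircraft hydraulic pressure lost [OR]: System B unavailable=occurs, Standby system down=not, Auxiliary reservoir 2 failed=not → at least one input occurs → occurs.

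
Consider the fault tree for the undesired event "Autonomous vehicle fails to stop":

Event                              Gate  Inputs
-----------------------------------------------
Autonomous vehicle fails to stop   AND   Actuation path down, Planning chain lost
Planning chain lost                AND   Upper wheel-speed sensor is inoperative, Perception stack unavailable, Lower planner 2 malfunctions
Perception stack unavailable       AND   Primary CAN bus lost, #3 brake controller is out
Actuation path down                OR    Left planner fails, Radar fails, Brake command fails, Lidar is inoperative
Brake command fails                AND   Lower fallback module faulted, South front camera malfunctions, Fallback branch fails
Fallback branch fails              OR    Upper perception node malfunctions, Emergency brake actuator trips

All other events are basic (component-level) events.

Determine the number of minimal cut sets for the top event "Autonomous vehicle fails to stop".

Fallback branch fails [OR]: union of children's cut sets → 2 cut set(s).
Brake command fails [AND]: one cut set from each child combined → 1 × 1 × 2 = 2 cut set(s).
Actuation path down [OR]: union of children's cut sets → 5 cut set(s).
Perception stack unavailable [AND]: one cut set from each child combined → 1 × 1 = 1 cut set(s).
Planning chain lost [AND]: one cut set from each child combined → 1 × 1 × 1 = 1 cut set(s).
Autonomous vehicle fails to stop [AND]: one cut set from each child combined → 5 × 1 = 5 cut set(s).
Minimal cut sets: {#3 brake controller is out, Left planner fails, Lower planner 2 malfunctions, Primary CAN bus lost, Upper wheel-speed sensor is inoperative}; {#3 brake controller is out, Lower planner 2 malfunctions, Primary CAN bus lost, Radar fails, Upper wheel-speed sensor is inoperative}; {#3 brake controller is out, Lower fallback module faulted, Lower planner 2 malfunctions, Primary CAN bus lost, South front camera malfunctions, Upper perception node malfunctions, Upper wheel-speed sensor is inoperative}; {#3 brake controller is out, Emergency brake actuator trips, Lower fallback module faulted, Lower planner 2 malfunctions, Primary CAN bus lost, South front camera malfunctions, Upper wheel-speed sensor is inoperative}; {#3 brake controller is out, Lidar is inoperative, Lower planner 2 malfunctions, Primary CAN bus lost, Upper wheel-speed sensor is inoperative}.

5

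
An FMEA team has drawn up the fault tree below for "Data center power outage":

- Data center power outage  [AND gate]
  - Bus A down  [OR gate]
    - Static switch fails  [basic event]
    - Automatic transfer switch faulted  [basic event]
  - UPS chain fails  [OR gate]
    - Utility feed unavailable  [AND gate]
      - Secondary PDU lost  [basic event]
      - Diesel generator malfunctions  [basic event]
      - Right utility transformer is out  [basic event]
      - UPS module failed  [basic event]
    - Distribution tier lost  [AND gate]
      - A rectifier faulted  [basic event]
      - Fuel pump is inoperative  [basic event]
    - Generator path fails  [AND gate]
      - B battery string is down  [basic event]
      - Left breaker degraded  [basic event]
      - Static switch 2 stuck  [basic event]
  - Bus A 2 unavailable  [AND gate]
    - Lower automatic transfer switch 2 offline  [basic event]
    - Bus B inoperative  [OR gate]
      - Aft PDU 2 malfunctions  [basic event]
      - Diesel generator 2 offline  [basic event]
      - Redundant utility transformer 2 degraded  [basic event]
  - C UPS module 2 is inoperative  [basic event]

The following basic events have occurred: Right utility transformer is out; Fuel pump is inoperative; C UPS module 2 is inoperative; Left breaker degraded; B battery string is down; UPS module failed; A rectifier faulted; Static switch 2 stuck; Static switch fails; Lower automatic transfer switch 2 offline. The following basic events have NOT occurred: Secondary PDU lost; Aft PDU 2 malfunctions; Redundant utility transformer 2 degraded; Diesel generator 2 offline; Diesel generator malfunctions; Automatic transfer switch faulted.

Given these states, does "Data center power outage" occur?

No

Bus A down [OR]: Static switch fails=occurs, Automatic transfer switch faulted=not → at least one input occurs → occurs.
Utility feed unavailable [AND]: Secondary PDU lost=not, Diesel generator malfunctions=not, Right utility transformer is out=occurs, UPS module failed=occurs → not all inputs occur → does not occur.
Distribution tier lost [AND]: A rectifier faulted=occurs, Fuel pump is inoperative=occurs → all inputs occur → occurs.
Generator path fails [AND]: B battery string is down=occurs, Left breaker degraded=occurs, Static switch 2 stuck=occurs → all inputs occur → occurs.
UPS chain fails [OR]: Utility feed unavailable=not, Distribution tier lost=occurs, Generator path fails=occurs → at least one input occurs → occurs.
Bus B inoperative [OR]: Aft PDU 2 malfunctions=not, Diesel generator 2 offline=not, Redundant utility transformer 2 degraded=not → no input occurs → does not occur.
Bus A 2 unavailable [AND]: Lower automatic transfer switch 2 offline=occurs, Bus B inoperative=not → not all inputs occur → does not occur.
Data center power outage [AND]: Bus A down=occurs, UPS chain fails=occurs, Bus A 2 unavailable=not, C UPS module 2 is inoperative=occurs → not all inputs occur → does not occur.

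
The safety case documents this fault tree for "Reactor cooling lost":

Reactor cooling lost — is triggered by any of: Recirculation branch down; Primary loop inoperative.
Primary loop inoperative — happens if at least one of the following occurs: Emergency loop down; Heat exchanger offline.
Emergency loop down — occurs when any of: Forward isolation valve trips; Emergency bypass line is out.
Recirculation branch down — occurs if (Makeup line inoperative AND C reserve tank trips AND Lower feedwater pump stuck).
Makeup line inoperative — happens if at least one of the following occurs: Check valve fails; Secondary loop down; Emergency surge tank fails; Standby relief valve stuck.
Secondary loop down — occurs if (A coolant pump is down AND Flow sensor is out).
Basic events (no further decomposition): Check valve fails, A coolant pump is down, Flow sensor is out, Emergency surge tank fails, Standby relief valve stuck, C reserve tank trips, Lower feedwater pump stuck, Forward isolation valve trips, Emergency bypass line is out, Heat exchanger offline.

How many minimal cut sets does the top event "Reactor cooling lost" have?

7

Secondary loop down [AND]: one cut set from each child combined → 1 × 1 = 1 cut set(s).
Makeup line inoperative [OR]: union of children's cut sets → 4 cut set(s).
Recirculation branch down [AND]: one cut set from each child combined → 4 × 1 × 1 = 4 cut set(s).
Emergency loop down [OR]: union of children's cut sets → 2 cut set(s).
Primary loop inoperative [OR]: union of children's cut sets → 3 cut set(s).
Reactor cooling lost [OR]: union of children's cut sets → 7 cut set(s).
Minimal cut sets: {C reserve tank trips, Check valve fails, Lower feedwater pump stuck}; {A coolant pump is down, C reserve tank trips, Flow sensor is out, Lower feedwater pump stuck}; {C reserve tank trips, Emergency surge tank fails, Lower feedwater pump stuck}; {C reserve tank trips, Lower feedwater pump stuck, Standby relief valve stuck}; {Forward isolation valve trips}; {Emergency bypass line is out}; {Heat exchanger offline}.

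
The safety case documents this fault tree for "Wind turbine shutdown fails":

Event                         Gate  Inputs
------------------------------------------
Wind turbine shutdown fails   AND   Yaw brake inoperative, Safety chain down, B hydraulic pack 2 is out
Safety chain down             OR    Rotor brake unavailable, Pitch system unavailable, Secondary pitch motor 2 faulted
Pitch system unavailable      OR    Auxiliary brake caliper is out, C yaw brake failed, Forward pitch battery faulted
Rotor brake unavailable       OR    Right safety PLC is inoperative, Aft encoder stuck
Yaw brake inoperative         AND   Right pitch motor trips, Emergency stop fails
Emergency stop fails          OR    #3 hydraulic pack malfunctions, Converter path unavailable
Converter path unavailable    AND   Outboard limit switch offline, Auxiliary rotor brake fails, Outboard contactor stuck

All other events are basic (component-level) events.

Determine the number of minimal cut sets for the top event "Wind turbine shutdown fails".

12

Converter path unavailable [AND]: one cut set from each child combined → 1 × 1 × 1 = 1 cut set(s).
Emergency stop fails [OR]: union of children's cut sets → 2 cut set(s).
Yaw brake inoperative [AND]: one cut set from each child combined → 1 × 2 = 2 cut set(s).
Rotor brake unavailable [OR]: union of children's cut sets → 2 cut set(s).
Pitch system unavailable [OR]: union of children's cut sets → 3 cut set(s).
Safety chain down [OR]: union of children's cut sets → 6 cut set(s).
Wind turbine shutdown fails [AND]: one cut set from each child combined → 2 × 6 × 1 = 12 cut set(s).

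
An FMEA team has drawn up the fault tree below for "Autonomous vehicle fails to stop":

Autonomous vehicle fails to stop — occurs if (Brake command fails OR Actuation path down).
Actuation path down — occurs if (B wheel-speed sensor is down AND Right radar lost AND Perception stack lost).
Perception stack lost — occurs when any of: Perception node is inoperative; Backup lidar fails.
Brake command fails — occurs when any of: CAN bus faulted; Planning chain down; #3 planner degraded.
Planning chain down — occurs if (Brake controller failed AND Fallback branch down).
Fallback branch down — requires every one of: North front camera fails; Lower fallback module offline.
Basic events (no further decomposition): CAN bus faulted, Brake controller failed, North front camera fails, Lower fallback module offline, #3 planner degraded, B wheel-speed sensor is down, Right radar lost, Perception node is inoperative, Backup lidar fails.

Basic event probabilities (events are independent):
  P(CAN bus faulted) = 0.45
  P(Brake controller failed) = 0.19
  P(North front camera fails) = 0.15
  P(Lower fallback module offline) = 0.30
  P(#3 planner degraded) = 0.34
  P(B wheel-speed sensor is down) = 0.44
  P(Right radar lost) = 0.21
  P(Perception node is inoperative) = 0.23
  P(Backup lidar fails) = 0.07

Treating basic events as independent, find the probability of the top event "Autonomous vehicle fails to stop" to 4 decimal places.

P(Fallback branch down) [AND] = 0.15 × 0.30 = 0.045000
P(Planning chain down) [AND] = 0.19 × 0.045000 = 0.008550
P(Brake command fails) [OR] = 1 − (1−0.45) × (1−0.008550) × (1−0.34) = 0.640104
P(Perception stack lost) [OR] = 1 − (1−0.23) × (1−0.07) = 0.283900
P(Actuation path down) [AND] = 0.44 × 0.21 × 0.283900 = 0.026232
P(Autonomous vehicle fails to stop) [OR] = 1 − (1−0.640104) × (1−0.026232) = 0.649545
Rounded to 4 decimal places: P(Autonomous vehicle fails to stop) ≈ 0.6495.

0.6495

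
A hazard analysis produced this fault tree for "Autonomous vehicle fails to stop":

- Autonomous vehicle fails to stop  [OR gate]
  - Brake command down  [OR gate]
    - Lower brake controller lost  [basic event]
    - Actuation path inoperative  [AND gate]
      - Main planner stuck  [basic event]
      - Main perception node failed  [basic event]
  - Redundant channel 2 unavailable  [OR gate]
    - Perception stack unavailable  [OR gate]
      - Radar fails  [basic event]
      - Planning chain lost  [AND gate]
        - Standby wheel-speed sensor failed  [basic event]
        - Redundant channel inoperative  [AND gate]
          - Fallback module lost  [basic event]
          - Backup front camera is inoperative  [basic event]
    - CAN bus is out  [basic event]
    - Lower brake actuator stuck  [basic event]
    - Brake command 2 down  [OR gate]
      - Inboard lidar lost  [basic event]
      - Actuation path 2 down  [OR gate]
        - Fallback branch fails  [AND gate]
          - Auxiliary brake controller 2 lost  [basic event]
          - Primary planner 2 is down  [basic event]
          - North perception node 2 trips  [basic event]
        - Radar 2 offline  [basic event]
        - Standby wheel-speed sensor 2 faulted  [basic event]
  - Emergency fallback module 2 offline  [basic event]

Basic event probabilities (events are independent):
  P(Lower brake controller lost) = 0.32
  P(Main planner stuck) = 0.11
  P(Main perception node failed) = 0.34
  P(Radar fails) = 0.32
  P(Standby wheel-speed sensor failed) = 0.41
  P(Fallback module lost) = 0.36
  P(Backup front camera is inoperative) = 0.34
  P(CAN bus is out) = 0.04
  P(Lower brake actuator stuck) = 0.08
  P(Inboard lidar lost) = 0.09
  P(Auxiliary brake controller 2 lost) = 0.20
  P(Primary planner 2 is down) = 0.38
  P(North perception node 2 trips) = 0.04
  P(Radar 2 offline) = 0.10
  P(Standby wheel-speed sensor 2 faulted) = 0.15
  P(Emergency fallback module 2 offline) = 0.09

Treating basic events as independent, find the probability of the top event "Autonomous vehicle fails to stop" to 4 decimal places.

P(Actuation path inoperative) [AND] = 0.11 × 0.34 = 0.037400
P(Brake command down) [OR] = 1 − (1−0.32) × (1−0.037400) = 0.345432
P(Redundant channel inoperative) [AND] = 0.36 × 0.34 = 0.122400
P(Planning chain lost) [AND] = 0.41 × 0.122400 = 0.050184
P(Perception stack unavailable) [OR] = 1 − (1−0.32) × (1−0.050184) = 0.354125
P(Fallback branch fails) [AND] = 0.20 × 0.38 × 0.04 = 0.003040
P(Actuation path 2 down) [OR] = 1 − (1−0.003040) × (1−0.10) × (1−0.15) = 0.237326
P(Brake command 2 down) [OR] = 1 − (1−0.09) × (1−0.237326) = 0.305967
P(Redundant channel 2 unavailable) [OR] = 1 − (1−0.354125) × (1−0.04) × (1−0.08) × (1−0.305967) = 0.604098
P(Autonomous vehicle fails to stop) [OR] = 1 − (1−0.345432) × (1−0.604098) × (1−0.09) = 0.764178
Rounded to 4 decimal places: P(Autonomous vehicle fails to stop) ≈ 0.7642.

0.7642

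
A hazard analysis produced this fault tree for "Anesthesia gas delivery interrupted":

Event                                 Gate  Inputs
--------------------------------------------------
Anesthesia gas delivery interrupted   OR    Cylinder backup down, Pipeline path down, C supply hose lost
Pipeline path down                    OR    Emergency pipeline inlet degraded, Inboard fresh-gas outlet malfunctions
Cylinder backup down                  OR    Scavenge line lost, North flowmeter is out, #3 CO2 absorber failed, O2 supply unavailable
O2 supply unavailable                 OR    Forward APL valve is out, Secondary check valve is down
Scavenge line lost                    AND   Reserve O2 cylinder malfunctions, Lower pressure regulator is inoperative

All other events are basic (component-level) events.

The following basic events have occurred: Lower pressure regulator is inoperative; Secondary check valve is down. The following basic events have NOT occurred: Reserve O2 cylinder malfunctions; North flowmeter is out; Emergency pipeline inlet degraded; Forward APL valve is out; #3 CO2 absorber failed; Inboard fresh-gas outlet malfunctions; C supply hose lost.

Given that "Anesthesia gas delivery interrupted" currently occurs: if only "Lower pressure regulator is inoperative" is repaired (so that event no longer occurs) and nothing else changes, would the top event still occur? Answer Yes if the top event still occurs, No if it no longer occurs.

Yes

Counterfactual: set "Lower pressure regulator is inoperative" to not occurred.
Scavenge line lost [AND]: Reserve O2 cylinder malfunctions=not, Lower pressure regulator is inoperative=not → not all inputs occur → does not occur.
O2 supply unavailable [OR]: Forward APL valve is out=not, Secondary check valve is down=occurs → at least one input occurs → occurs.
Cylinder backup down [OR]: Scavenge line lost=not, North flowmeter is out=not, #3 CO2 absorber failed=not, O2 supply unavailable=occurs → at least one input occurs → occurs.
Pipeline path down [OR]: Emergency pipeline inlet degraded=not, Inboard fresh-gas outlet malfunctions=not → no input occurs → does not occur.
Anesthesia gas delivery interrupted [OR]: Cylinder backup down=occurs, Pipeline path down=not, C supply hose lost=not → at least one input occurs → occurs.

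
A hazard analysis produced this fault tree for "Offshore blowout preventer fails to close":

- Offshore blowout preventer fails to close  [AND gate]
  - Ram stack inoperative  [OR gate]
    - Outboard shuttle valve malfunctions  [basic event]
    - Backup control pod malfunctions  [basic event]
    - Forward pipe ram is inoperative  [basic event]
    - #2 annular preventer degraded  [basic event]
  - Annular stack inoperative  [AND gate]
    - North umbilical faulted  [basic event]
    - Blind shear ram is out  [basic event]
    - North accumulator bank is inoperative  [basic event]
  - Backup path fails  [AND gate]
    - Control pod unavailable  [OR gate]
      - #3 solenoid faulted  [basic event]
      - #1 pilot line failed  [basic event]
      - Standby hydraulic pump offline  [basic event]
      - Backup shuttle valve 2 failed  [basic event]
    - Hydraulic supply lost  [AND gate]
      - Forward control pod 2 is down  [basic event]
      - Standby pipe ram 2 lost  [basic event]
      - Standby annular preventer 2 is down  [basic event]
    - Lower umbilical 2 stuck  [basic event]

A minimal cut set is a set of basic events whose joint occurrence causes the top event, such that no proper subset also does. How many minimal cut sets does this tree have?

16

Ram stack inoperative [OR]: union of children's cut sets → 4 cut set(s).
Annular stack inoperative [AND]: one cut set from each child combined → 1 × 1 × 1 = 1 cut set(s).
Control pod unavailable [OR]: union of children's cut sets → 4 cut set(s).
Hydraulic supply lost [AND]: one cut set from each child combined → 1 × 1 × 1 = 1 cut set(s).
Backup path fails [AND]: one cut set from each child combined → 4 × 1 × 1 = 4 cut set(s).
Offshore blowout preventer fails to close [AND]: one cut set from each child combined → 4 × 1 × 4 = 16 cut set(s).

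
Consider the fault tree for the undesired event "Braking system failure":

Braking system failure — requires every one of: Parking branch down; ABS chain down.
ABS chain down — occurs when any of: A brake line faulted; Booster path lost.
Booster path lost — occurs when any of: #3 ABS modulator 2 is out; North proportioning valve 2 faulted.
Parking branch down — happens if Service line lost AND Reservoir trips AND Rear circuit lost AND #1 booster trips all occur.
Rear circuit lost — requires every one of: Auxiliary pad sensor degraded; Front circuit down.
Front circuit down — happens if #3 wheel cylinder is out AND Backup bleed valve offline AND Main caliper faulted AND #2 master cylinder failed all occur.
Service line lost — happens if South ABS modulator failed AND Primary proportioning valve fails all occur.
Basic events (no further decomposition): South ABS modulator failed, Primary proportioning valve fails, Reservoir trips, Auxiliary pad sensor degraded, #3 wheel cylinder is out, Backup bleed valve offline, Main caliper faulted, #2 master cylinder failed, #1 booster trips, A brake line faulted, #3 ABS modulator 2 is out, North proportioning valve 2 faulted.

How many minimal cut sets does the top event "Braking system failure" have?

Service line lost [AND]: one cut set from each child combined → 1 × 1 = 1 cut set(s).
Front circuit down [AND]: one cut set from each child combined → 1 × 1 × 1 × 1 = 1 cut set(s).
Rear circuit lost [AND]: one cut set from each child combined → 1 × 1 = 1 cut set(s).
Parking branch down [AND]: one cut set from each child combined → 1 × 1 × 1 × 1 = 1 cut set(s).
Booster path lost [OR]: union of children's cut sets → 2 cut set(s).
ABS chain down [OR]: union of children's cut sets → 3 cut set(s).
Braking system failure [AND]: one cut set from each child combined → 1 × 3 = 3 cut set(s).
Minimal cut sets: {#1 booster trips, #2 master cylinder failed, #3 wheel cylinder is out, A brake line faulted, Auxiliary pad sensor degraded, Backup bleed valve offline, Main caliper faulted, Primary proportioning valve fails, Reservoir trips, South ABS modulator failed}; {#1 booster trips, #2 master cylinder failed, #3 ABS modulator 2 is out, #3 wheel cylinder is out, Auxiliary pad sensor degraded, Backup bleed valve offline, Main caliper faulted, Primary proportioning valve fails, Reservoir trips, South ABS modulator failed}; {#1 booster trips, #2 master cylinder failed, #3 wheel cylinder is out, Auxiliary pad sensor degraded, Backup bleed valve offline, Main caliper faulted, North proportioning valve 2 faulted, Primary proportioning valve fails, Reservoir trips, South ABS modulator failed}.

3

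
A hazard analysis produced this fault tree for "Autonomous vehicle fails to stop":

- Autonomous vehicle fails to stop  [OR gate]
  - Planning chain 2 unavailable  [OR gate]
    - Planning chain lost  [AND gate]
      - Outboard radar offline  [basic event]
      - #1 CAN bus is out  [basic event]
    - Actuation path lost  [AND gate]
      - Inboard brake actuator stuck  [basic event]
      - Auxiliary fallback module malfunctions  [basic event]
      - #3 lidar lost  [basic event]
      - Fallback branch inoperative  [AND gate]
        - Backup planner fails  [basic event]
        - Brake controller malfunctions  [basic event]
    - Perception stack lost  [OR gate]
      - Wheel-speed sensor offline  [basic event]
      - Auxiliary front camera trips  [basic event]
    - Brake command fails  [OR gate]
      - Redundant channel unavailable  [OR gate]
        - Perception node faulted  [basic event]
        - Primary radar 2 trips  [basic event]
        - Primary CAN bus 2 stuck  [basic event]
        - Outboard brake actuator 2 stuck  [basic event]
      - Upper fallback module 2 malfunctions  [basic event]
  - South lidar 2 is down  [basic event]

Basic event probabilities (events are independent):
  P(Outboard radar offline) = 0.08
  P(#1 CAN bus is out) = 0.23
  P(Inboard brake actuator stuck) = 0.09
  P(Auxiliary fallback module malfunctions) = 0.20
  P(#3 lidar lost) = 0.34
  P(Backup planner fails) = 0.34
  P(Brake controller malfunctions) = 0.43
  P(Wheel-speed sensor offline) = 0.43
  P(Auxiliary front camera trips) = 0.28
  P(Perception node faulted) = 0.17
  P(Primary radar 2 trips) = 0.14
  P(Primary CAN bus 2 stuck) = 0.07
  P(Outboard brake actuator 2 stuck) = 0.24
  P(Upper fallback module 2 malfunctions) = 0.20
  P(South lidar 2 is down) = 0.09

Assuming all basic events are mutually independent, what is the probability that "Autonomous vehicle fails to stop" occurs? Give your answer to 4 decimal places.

0.8522

P(Planning chain lost) [AND] = 0.08 × 0.23 = 0.018400
P(Fallback branch inoperative) [AND] = 0.34 × 0.43 = 0.146200
P(Actuation path lost) [AND] = 0.09 × 0.20 × 0.34 × 0.146200 = 0.000895
P(Perception stack lost) [OR] = 1 − (1−0.43) × (1−0.28) = 0.589600
P(Redundant channel unavailable) [OR] = 1 − (1−0.17) × (1−0.14) × (1−0.07) × (1−0.24) = 0.495486
P(Brake command fails) [OR] = 1 − (1−0.495486) × (1−0.20) = 0.596389
P(Planning chain 2 unavailable) [OR] = 1 − (1−0.018400) × (1−0.000895) × (1−0.589600) × (1−0.596389) = 0.837551
P(Autonomous vehicle fails to stop) [OR] = 1 − (1−0.837551) × (1−0.09) = 0.852171
Rounded to 4 decimal places: P(Autonomous vehicle fails to stop) ≈ 0.8522.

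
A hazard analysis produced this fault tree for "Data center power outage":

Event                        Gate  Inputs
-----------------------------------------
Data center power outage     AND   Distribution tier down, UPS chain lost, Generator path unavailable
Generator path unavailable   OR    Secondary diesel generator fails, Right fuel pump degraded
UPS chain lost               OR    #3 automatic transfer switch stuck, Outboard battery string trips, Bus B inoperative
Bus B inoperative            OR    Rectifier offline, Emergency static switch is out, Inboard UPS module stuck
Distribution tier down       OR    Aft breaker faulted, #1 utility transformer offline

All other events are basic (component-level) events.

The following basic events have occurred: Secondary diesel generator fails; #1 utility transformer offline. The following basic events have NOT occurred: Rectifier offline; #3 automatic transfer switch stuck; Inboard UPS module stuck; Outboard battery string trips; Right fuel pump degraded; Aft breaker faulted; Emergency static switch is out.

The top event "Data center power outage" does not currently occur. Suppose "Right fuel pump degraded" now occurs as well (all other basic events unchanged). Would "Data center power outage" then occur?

Counterfactual: set "Right fuel pump degraded" to occurred.
Distribution tier down [OR]: Aft breaker faulted=not, #1 utility transformer offline=occurs → at least one input occurs → occurs.
Bus B inoperative [OR]: Rectifier offline=not, Emergency static switch is out=not, Inboard UPS module stuck=not → no input occurs → does not occur.
UPS chain lost [OR]: #3 automatic transfer switch stuck=not, Outboard battery string trips=not, Bus B inoperative=not → no input occurs → does not occur.
Generator path unavailable [OR]: Secondary diesel generator fails=occurs, Right fuel pump degraded=occurs → at least one input occurs → occurs.
Data center power outage [AND]: Distribution tier down=occurs, UPS chain lost=not, Generator path unavailable=occurs → not all inputs occur → does not occur.

No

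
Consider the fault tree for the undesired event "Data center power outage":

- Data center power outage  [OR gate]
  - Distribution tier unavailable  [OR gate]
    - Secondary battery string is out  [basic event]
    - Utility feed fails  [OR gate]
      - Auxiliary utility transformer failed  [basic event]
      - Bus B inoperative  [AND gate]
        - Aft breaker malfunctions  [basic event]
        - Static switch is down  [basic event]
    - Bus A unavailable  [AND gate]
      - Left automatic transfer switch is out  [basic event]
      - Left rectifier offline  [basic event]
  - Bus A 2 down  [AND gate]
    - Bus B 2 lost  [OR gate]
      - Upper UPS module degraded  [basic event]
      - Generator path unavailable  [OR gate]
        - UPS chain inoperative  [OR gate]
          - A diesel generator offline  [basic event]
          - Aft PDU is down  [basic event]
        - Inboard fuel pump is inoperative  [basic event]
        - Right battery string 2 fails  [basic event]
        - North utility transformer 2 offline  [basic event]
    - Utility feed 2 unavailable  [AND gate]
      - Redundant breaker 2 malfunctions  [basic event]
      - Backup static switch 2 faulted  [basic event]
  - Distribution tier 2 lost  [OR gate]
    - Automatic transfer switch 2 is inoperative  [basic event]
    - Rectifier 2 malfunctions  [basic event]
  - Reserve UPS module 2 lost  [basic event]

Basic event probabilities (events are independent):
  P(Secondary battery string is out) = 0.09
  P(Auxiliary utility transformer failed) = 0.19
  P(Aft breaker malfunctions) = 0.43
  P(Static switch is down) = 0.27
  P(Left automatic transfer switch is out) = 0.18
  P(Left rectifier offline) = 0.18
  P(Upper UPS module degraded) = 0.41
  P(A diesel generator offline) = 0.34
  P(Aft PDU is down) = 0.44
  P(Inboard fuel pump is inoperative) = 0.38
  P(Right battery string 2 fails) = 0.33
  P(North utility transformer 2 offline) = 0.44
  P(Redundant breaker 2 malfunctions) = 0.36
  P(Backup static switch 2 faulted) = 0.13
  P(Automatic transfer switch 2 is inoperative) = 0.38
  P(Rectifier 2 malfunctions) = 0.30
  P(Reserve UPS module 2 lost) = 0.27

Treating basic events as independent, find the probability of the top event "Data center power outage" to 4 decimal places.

0.8091

P(Bus B inoperative) [AND] = 0.43 × 0.27 = 0.116100
P(Utility feed fails) [OR] = 1 − (1−0.19) × (1−0.116100) = 0.284041
P(Bus A unavailable) [AND] = 0.18 × 0.18 = 0.032400
P(Distribution tier unavailable) [OR] = 1 − (1−0.09) × (1−0.284041) × (1−0.032400) = 0.369587
P(UPS chain inoperative) [OR] = 1 − (1−0.34) × (1−0.44) = 0.630400
P(Generator path unavailable) [OR] = 1 − (1−0.630400) × (1−0.38) × (1−0.33) × (1−0.44) = 0.914022
P(Bus B 2 lost) [OR] = 1 − (1−0.41) × (1−0.914022) = 0.949273
P(Utility feed 2 unavailable) [AND] = 0.36 × 0.13 = 0.046800
P(Bus A 2 down) [AND] = 0.949273 × 0.046800 = 0.044426
P(Distribution tier 2 lost) [OR] = 1 − (1−0.38) × (1−0.30) = 0.566000
P(Data center power outage) [OR] = 1 − (1−0.369587) × (1−0.044426) × (1−0.566000) × (1−0.27) = 0.809146
Rounded to 4 decimal places: P(Data center power outage) ≈ 0.8091.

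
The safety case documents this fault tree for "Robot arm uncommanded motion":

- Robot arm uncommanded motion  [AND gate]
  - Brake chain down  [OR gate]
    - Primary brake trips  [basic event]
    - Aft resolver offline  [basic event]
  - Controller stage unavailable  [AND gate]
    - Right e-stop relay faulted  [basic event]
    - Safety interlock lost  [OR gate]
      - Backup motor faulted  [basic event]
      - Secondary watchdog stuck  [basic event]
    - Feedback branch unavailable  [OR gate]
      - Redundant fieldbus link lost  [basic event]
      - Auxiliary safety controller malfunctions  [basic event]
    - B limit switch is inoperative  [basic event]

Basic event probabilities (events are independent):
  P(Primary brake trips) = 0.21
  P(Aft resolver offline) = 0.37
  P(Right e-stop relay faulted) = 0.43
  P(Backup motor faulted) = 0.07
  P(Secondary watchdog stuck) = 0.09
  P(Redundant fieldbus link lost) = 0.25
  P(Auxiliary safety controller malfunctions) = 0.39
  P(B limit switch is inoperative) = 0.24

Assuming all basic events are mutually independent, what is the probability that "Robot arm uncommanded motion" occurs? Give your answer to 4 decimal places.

0.0043

P(Brake chain down) [OR] = 1 − (1−0.21) × (1−0.37) = 0.502300
P(Safety interlock lost) [OR] = 1 − (1−0.07) × (1−0.09) = 0.153700
P(Feedback branch unavailable) [OR] = 1 − (1−0.25) × (1−0.39) = 0.542500
P(Controller stage unavailable) [AND] = 0.43 × 0.153700 × 0.542500 × 0.24 = 0.008605
P(Robot arm uncommanded motion) [AND] = 0.502300 × 0.008605 = 0.004322
Rounded to 4 decimal places: P(Robot arm uncommanded motion) ≈ 0.0043.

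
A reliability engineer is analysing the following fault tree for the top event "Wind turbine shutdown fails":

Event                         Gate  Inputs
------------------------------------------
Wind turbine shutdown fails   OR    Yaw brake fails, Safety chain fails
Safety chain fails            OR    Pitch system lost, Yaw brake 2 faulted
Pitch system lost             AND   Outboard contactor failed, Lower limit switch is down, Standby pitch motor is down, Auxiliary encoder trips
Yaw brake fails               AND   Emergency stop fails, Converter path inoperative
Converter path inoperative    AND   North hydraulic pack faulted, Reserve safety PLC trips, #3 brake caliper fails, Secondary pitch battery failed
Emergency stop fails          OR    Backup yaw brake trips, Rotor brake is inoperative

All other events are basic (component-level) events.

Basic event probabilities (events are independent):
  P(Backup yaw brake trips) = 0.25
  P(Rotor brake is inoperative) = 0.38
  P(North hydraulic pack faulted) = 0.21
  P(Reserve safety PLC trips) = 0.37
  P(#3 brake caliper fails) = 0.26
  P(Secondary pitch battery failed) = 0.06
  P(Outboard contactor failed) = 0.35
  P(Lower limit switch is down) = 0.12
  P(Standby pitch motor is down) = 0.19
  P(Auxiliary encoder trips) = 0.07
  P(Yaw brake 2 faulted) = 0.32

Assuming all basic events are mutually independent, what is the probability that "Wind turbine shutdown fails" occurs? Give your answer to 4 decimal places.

0.3208

P(Emergency stop fails) [OR] = 1 − (1−0.25) × (1−0.38) = 0.535000
P(Converter path inoperative) [AND] = 0.21 × 0.37 × 0.26 × 0.06 = 0.001212
P(Yaw brake fails) [AND] = 0.535000 × 0.001212 = 0.000648
P(Pitch system lost) [AND] = 0.35 × 0.12 × 0.19 × 0.07 = 0.000559
P(Safety chain fails) [OR] = 1 − (1−0.000559) × (1−0.32) = 0.320380
P(Wind turbine shutdown fails) [OR] = 1 − (1−0.000648) × (1−0.320380) = 0.320820
Rounded to 4 decimal places: P(Wind turbine shutdown fails) ≈ 0.3208.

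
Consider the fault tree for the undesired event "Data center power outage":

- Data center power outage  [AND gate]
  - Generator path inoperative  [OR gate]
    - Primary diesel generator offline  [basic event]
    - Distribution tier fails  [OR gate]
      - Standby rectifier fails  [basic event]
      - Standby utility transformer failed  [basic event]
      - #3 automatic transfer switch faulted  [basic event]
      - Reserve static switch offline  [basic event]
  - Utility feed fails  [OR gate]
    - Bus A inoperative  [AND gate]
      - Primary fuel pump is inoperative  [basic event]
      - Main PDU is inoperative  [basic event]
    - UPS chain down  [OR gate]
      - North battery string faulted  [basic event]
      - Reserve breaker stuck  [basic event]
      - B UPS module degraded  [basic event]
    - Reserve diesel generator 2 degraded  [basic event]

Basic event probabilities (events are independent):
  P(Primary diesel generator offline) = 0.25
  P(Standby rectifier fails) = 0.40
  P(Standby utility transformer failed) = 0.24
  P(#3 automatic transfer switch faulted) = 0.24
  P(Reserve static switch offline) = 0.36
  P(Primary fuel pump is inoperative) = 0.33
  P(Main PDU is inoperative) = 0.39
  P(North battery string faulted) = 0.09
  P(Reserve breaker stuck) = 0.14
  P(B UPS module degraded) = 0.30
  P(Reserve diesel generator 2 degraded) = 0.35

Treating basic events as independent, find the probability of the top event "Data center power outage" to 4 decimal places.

0.5750

P(Distribution tier fails) [OR] = 1 − (1−0.40) × (1−0.24) × (1−0.24) × (1−0.36) = 0.778202
P(Generator path inoperative) [OR] = 1 − (1−0.25) × (1−0.778202) = 0.833652
P(Bus A inoperative) [AND] = 0.33 × 0.39 = 0.128700
P(UPS chain down) [OR] = 1 − (1−0.09) × (1−0.14) × (1−0.30) = 0.452180
P(Utility feed fails) [OR] = 1 − (1−0.128700) × (1−0.452180) × (1−0.35) = 0.689745
P(Data center power outage) [AND] = 0.833652 × 0.689745 = 0.575007
Rounded to 4 decimal places: P(Data center power outage) ≈ 0.5750.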